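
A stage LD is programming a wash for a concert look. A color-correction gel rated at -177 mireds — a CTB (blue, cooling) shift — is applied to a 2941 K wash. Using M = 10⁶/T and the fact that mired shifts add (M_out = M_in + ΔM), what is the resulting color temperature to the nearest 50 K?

M_in = 10⁶/2941 = 340.02 mireds.
M_out = 340.02 + (-177) = 163.02 mireds.
T_out = 10⁶/163.02 = 6134.2 K → 6150 K.

6150 K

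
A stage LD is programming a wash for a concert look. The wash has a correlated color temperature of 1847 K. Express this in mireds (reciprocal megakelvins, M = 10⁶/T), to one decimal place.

541.4 mireds

M = 10⁶ / 1847 = 541.419 → 541.4 mireds.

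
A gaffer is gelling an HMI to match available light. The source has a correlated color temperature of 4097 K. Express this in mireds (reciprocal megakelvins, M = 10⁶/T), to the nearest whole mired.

244 mireds

M = 10⁶ / 4097 = 244.081 → 244 mireds.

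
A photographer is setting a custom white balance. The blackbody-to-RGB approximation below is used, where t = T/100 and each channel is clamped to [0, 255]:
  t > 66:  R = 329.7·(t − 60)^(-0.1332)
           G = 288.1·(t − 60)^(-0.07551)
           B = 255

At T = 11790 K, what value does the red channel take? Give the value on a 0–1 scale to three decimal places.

t = 11790/100 = 117.9; the t > 66 branch applies.
R = 329.7·(117.9 − 60)^(-0.1332) = 329.7·57.9^(-0.1332) = 329.7·0.58239 = 192.013.
On a 0–1 scale: 192.013/255 = 0.7530 → 0.753.

0.753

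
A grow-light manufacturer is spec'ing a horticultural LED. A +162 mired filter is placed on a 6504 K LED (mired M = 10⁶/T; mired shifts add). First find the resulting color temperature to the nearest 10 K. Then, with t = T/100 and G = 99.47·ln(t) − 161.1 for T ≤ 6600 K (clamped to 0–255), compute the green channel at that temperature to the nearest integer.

183

M_in = 10⁶/6504 = 153.75; M_out = 153.75 + (+162) = 315.75.
T_out = 10⁶/315.75 = 3167.0 K → 3170 K; t = 31.7.
G = 99.47·ln 31.7 − 161.1 = 99.47·3.4563 − 161.1 = 182.700.
Rounded: 183.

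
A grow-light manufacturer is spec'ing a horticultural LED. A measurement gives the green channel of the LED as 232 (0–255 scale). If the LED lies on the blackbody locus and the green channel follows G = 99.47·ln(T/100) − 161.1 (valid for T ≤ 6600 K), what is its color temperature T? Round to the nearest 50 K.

5200 K

ln t = (232 + 161.1) / 99.47 = 3.9519.
t = e^3.9519 = 52.036.
T = 100·t = 5204 K → 5200 K to the nearest 50 K.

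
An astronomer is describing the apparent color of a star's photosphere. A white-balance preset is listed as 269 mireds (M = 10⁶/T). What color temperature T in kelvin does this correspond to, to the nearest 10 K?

3720 K

T = 10⁶ / 269 = 3717.47 K → 3720 K.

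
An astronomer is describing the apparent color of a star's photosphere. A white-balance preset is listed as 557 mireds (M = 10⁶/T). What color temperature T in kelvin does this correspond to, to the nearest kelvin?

T = 10⁶ / 557 = 1795.33 K → 1795 K.

1795 K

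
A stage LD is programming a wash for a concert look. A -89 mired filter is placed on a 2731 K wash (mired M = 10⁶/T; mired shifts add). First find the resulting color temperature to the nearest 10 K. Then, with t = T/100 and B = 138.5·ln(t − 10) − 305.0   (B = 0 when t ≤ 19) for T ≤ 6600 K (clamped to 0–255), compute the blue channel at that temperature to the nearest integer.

147

M_in = 10⁶/2731 = 366.17; M_out = 366.17 + (-89) = 277.17.
T_out = 10⁶/277.17 = 3607.9 K → 3610 K; t = 36.1.
B = 138.5·ln(36.1 − 10) − 305.0 = 138.5·ln 26.1 − 305.0 = 138.5·3.2619 − 305.0 = 146.778.
Rounded: 147.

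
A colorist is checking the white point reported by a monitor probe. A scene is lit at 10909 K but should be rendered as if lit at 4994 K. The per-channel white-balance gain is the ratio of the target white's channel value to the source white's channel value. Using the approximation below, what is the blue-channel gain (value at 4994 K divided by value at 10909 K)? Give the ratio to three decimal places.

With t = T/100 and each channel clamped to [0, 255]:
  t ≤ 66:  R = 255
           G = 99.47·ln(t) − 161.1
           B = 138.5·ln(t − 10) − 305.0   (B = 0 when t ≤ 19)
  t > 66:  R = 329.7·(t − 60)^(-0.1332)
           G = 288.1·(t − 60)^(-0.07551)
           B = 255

0.807

At 10909 K (t = 109.09):
  B = 255 by definition for t > 66.
At 4994 K (t = 49.94):
  B = 138.5·ln(49.94 − 10) − 305.0 = 138.5·ln 39.94 − 305.0 = 138.5·3.6874 − 305.0 = 205.702.
Gain = 205.702 / 255.000 = 0.8067 → 0.807.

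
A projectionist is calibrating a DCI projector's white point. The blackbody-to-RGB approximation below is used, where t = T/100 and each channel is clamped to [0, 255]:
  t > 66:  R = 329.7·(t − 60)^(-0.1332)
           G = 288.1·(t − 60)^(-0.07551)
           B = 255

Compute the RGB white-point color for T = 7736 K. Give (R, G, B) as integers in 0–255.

t = 7736/100 = 77.36; the t > 66 branch applies.
R = 329.7·(77.36 − 60)^(-0.1332) = 329.7·17.36^(-0.1332) = 329.7·0.68374 = 225.430.
G = 288.1·(77.36 − 60)^(-0.07551) = 288.1·17.36^(-0.07551) = 288.1·0.80612 = 232.244.
B = 255 by definition for t > 66.
Rounded: (225, 232, 255).

(225, 232, 255)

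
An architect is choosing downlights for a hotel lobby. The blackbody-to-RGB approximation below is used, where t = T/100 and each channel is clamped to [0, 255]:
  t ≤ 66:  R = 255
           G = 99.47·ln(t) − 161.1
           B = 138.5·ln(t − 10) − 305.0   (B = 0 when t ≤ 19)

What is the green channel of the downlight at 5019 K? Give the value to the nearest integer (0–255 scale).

t = 5019/100 = 50.19; the t ≤ 66 branch applies.
G = 99.47·ln 50.19 − 161.1 = 99.47·3.9158 − 161.1 = 228.406.
Rounded: 228.

228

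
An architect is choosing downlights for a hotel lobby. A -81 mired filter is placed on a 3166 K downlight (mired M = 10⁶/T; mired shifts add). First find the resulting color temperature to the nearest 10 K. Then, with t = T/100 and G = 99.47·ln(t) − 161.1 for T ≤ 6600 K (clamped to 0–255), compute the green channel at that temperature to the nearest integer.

212

M_in = 10⁶/3166 = 315.86; M_out = 315.86 + (-81) = 234.86.
T_out = 10⁶/234.86 = 4257.9 K → 4260 K; t = 42.6.
G = 99.47·ln 42.6 − 161.1 = 99.47·3.7519 − 161.1 = 212.097.
Rounded: 212.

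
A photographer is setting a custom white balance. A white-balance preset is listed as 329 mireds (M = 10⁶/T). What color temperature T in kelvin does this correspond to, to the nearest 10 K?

T = 10⁶ / 329 = 3039.51 K → 3040 K.

3040 K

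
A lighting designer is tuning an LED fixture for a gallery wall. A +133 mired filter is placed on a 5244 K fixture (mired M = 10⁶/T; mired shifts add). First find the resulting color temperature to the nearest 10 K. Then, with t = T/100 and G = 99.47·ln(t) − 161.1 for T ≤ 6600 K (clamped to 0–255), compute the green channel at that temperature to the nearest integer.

180

M_in = 10⁶/5244 = 190.69; M_out = 190.69 + (+133) = 323.69.
T_out = 10⁶/323.69 = 3089.3 K → 3090 K; t = 30.9.
G = 99.47·ln 30.9 − 161.1 = 99.47·3.4308 − 161.1 = 180.157.
Rounded: 180.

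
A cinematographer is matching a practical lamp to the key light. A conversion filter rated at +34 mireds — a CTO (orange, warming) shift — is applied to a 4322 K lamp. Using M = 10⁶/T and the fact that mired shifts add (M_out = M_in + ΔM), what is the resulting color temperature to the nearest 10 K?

M_in = 10⁶/4322 = 231.37 mireds.
M_out = 231.37 + (+34) = 265.37 mireds.
T_out = 10⁶/265.37 = 3768.3 K → 3770 K.

3770 K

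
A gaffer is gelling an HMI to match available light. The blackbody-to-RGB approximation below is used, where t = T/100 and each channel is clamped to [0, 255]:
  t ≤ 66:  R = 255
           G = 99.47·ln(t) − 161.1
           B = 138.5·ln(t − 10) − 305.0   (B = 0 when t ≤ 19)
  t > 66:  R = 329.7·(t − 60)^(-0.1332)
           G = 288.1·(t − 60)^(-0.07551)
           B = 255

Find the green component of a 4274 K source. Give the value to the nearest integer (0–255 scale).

t = 4274/100 = 42.74; the t ≤ 66 branch applies.
G = 99.47·ln 42.74 − 161.1 = 99.47·3.7551 − 161.1 = 212.423.
Rounded: 212.

212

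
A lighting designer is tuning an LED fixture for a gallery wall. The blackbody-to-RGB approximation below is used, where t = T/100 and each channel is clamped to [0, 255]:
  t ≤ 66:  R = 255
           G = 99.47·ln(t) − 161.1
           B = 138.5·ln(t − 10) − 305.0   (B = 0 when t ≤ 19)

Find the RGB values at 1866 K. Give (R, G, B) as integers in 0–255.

(255, 130, 0)

t = 1866/100 = 18.66; the t ≤ 66 branch applies.
R = 255 by definition for t ≤ 66.
G = 99.47·ln 18.66 − 161.1 = 99.47·2.9264 − 161.1 = 129.987.
t = 18.66 ≤ 19, so B = 0.
Rounded: (255, 130, 0).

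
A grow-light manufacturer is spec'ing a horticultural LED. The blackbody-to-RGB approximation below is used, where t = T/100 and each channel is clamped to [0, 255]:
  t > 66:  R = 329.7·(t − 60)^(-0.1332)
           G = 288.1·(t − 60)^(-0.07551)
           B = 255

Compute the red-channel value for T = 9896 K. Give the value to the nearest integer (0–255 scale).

t = 9896/100 = 98.96; the t > 66 branch applies.
R = 329.7·(98.96 − 60)^(-0.1332) = 329.7·38.96^(-0.1332) = 329.7·0.61395 = 202.418.
Rounded: 202.

202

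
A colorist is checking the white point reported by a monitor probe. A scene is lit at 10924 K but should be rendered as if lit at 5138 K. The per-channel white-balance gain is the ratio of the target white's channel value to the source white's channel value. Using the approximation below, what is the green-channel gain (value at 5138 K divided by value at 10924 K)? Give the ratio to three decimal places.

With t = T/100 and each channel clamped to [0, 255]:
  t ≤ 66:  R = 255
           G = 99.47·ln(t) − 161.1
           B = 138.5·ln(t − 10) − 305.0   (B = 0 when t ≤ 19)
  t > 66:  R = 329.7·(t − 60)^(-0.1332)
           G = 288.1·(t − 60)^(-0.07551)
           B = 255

At 10924 K (t = 109.24):
  G = 288.1·(109.24 − 60)^(-0.07551) = 288.1·49.24^(-0.07551) = 288.1·0.74510 = 214.663.
At 5138 K (t = 51.38):
  G = 99.47·ln 51.38 − 161.1 = 99.47·3.9392 − 161.1 = 230.737.
Gain = 230.737 / 214.663 = 1.0749 → 1.075.

1.075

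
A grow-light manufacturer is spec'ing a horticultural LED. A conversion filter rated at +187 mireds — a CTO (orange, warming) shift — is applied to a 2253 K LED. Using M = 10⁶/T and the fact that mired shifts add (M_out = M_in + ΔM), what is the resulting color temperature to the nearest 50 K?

M_in = 10⁶/2253 = 443.85 mireds.
M_out = 443.85 + (+187) = 630.85 mireds.
T_out = 10⁶/630.85 = 1585.2 K → 1600 K.

1600 K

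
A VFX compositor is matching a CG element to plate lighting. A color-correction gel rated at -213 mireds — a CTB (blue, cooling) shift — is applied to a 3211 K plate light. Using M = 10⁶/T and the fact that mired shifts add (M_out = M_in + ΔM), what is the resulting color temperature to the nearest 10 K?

10160 K

M_in = 10⁶/3211 = 311.43 mireds.
M_out = 311.43 + (-213) = 98.43 mireds.
T_out = 10⁶/98.43 = 10159.6 K → 10160 K.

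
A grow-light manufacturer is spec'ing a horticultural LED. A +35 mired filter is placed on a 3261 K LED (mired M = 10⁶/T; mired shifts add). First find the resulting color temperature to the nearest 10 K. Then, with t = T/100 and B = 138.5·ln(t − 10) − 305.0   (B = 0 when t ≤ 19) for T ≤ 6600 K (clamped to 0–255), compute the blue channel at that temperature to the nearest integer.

M_in = 10⁶/3261 = 306.65; M_out = 306.65 + (+35) = 341.65.
T_out = 10⁶/341.65 = 2926.9 K → 2930 K; t = 29.3.
B = 138.5·ln(29.3 − 10) − 305.0 = 138.5·ln 19.3 − 305.0 = 138.5·2.9601 − 305.0 = 104.975.
Rounded: 105.

105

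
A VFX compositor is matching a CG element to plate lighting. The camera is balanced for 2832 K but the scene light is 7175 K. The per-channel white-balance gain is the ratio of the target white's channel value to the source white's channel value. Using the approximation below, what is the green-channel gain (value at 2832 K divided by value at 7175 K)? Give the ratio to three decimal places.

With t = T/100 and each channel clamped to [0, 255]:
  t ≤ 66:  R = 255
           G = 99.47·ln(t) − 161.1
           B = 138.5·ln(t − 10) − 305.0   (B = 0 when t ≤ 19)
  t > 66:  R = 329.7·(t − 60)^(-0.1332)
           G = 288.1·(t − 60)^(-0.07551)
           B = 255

At 7175 K (t = 71.75):
  G = 288.1·(71.75 − 60)^(-0.07551) = 288.1·11.75^(-0.07551) = 288.1·0.83024 = 239.191.
At 2832 K (t = 28.32):
  G = 99.47·ln 28.32 − 161.1 = 99.47·3.3436 − 161.1 = 171.485.
Gain = 171.485 / 239.191 = 0.7169 → 0.717.

0.717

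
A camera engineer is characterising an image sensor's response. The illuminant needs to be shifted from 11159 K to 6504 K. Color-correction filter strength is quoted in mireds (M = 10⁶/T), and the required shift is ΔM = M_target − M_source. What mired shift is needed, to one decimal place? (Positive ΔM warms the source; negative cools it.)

+64.1 mireds

M_source = 10⁶/11159 = 89.614; M_target = 10⁶/6504 = 153.752.
ΔM = 153.752 − 89.614 = 64.138 → +64.1 mireds, a warming shift.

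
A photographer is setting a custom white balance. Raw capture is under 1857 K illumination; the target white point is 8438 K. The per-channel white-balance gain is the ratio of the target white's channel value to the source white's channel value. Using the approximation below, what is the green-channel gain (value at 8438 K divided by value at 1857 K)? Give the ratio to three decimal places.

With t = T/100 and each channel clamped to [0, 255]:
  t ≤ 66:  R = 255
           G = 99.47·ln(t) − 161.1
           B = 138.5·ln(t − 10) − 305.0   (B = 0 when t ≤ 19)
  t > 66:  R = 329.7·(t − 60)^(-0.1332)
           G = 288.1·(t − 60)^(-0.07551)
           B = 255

1.748

At 1857 K (t = 18.57):
  G = 99.47·ln 18.57 − 161.1 = 99.47·2.9215 − 161.1 = 129.506.
At 8438 K (t = 84.38):
  G = 288.1·(84.38 − 60)^(-0.07551) = 288.1·24.38^(-0.07551) = 288.1·0.78572 = 226.365.
Gain = 226.365 / 129.506 = 1.7479 → 1.748.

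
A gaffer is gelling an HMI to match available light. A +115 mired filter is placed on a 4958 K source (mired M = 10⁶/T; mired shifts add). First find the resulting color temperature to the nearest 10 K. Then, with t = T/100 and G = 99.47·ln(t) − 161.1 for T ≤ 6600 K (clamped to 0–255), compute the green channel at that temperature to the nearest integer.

M_in = 10⁶/4958 = 201.69; M_out = 201.69 + (+115) = 316.69.
T_out = 10⁶/316.69 = 3157.6 K → 3160 K; t = 31.6.
G = 99.47·ln 31.6 − 161.1 = 99.47·3.4532 − 161.1 = 182.386.
Rounded: 182.

182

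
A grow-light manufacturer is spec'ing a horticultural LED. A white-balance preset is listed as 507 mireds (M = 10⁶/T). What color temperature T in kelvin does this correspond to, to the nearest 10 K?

1970 K

T = 10⁶ / 507 = 1972.39 K → 1970 K.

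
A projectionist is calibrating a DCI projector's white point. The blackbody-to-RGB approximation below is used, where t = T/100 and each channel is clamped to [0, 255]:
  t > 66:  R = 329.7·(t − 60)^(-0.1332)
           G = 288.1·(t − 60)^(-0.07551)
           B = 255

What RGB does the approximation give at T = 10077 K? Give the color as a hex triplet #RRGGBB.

#C9DAFF

t = 10077/100 = 100.77; the t > 66 branch applies.
R = 329.7·(100.77 − 60)^(-0.1332) = 329.7·40.77^(-0.1332) = 329.7·0.61024 = 201.197.
G = 288.1·(100.77 − 60)^(-0.07551) = 288.1·40.77^(-0.07551) = 288.1·0.75579 = 217.744.
B = 255 by definition for t > 66.
Rounded: (201, 218, 255).
In hex: #C9DAFF.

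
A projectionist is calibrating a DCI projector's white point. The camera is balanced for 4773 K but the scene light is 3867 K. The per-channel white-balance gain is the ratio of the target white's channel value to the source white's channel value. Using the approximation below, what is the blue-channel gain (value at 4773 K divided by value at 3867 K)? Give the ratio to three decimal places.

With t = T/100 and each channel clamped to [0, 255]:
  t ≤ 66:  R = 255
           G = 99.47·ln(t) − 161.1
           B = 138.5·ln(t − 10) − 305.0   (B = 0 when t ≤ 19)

1.238

At 3867 K (t = 38.67):
  B = 138.5·ln(38.67 − 10) − 305.0 = 138.5·ln 28.67 − 305.0 = 138.5·3.3559 − 305.0 = 159.785.
At 4773 K (t = 47.73):
  B = 138.5·ln(47.73 − 10) − 305.0 = 138.5·ln 37.73 − 305.0 = 138.5·3.6305 − 305.0 = 197.818.
Gain = 197.818 / 159.785 = 1.2380 → 1.238.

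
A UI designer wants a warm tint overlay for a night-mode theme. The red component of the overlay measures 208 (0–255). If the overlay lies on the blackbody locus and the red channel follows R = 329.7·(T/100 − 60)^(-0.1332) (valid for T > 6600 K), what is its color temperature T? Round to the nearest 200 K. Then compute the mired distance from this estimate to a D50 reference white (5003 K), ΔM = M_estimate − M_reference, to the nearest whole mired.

-91 mireds

(t − 60)^(-0.1332) = 208/329.7 = 0.63088.
t − 60 = 0.63088^(1/-0.1332) = 0.63088^(-7.508) = 31.763, so t = 91.763.
T = 100·t = 9176 K → 9200 K to the nearest 200 K.
M_estimate = 10⁶/9200 = 108.70; M_reference = 10⁶/5003 = 199.88.
ΔM = 108.70 − 199.88 = -91.18 → -91 mireds.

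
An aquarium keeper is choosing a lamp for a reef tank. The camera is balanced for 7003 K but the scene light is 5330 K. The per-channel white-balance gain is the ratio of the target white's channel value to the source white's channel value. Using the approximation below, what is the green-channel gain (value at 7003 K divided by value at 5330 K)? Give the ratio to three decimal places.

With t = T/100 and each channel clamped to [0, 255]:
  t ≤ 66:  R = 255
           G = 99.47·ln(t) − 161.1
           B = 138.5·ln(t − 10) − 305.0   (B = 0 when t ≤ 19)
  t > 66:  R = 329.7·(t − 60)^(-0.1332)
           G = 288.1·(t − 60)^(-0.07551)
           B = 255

At 5330 K (t = 53.3):
  G = 99.47·ln 53.3 − 161.1 = 99.47·3.9759 − 161.1 = 234.386.
At 7003 K (t = 70.03):
  G = 288.1·(70.03 − 60)^(-0.07551) = 288.1·10.03^(-0.07551) = 288.1·0.84022 = 242.067.
Gain = 242.067 / 234.386 = 1.0328 → 1.033.

1.033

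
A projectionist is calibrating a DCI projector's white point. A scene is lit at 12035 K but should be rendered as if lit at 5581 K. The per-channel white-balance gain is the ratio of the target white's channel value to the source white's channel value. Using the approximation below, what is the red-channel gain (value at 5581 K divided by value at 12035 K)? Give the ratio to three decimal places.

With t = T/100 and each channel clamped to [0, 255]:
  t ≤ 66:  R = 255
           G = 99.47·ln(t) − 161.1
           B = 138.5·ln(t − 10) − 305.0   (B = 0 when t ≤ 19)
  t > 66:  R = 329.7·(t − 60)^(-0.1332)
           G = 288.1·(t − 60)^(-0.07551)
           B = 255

1.335

At 12035 K (t = 120.35):
  R = 329.7·(120.35 − 60)^(-0.1332) = 329.7·60.35^(-0.1332) = 329.7·0.57918 = 190.956.
At 5581 K (t = 55.81):
  R = 255 by definition for t ≤ 66.
Gain = 255.000 / 190.956 = 1.3354 → 1.335.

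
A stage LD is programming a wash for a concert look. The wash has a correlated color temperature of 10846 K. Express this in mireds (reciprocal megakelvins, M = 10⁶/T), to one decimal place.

M = 10⁶ / 10846 = 92.200 → 92.2 mireds.

92.2 mireds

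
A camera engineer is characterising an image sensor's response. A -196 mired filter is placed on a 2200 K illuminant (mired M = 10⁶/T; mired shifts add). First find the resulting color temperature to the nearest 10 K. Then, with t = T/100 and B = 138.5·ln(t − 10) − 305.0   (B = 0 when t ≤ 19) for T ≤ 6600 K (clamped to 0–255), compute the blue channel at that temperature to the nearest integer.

160

M_in = 10⁶/2200 = 454.55; M_out = 454.55 + (-196) = 258.55.
T_out = 10⁶/258.55 = 3867.8 K → 3870 K; t = 38.7.
B = 138.5·ln(38.7 − 10) − 305.0 = 138.5·ln 28.7 − 305.0 = 138.5·3.3569 − 305.0 = 159.930.
Rounded: 160.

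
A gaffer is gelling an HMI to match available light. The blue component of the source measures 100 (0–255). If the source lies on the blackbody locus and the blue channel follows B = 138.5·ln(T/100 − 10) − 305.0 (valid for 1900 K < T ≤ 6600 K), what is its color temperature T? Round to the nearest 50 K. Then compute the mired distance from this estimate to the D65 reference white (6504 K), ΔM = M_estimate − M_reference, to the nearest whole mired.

+197 mireds

ln(t − 10) = (100 + 305.0) / 138.5 = 2.9242.
t − 10 = e^2.9242 = 18.619, so t = 28.619.
T = 100·t = 2862 K → 2850 K to the nearest 50 K.
M_estimate = 10⁶/2850 = 350.88; M_reference = 10⁶/6504 = 153.75.
ΔM = 350.88 − 153.75 = 197.13 → +197 mireds.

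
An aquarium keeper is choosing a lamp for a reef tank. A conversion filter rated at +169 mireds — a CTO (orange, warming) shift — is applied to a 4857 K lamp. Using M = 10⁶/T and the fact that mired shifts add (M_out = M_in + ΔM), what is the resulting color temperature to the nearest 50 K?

M_in = 10⁶/4857 = 205.89 mireds.
M_out = 205.89 + (+169) = 374.89 mireds.
T_out = 10⁶/374.89 = 2667.5 K → 2650 K.

2650 K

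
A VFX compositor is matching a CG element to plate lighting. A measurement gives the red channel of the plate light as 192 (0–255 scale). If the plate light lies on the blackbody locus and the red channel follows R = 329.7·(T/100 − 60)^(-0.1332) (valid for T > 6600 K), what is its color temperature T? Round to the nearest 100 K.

(t − 60)^(-0.1332) = 192/329.7 = 0.58235.
t − 60 = 0.58235^(1/-0.1332) = 0.58235^(-7.508) = 57.929, so t = 117.929.
T = 100·t = 11793 K → 11800 K to the nearest 100 K.

11800 K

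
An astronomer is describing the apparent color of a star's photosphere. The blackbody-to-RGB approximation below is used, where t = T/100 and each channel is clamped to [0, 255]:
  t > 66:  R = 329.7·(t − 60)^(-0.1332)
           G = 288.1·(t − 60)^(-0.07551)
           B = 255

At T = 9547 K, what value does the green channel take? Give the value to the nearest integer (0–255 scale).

t = 9547/100 = 95.47; the t > 66 branch applies.
G = 288.1·(95.47 − 60)^(-0.07551) = 288.1·35.47^(-0.07551) = 288.1·0.76378 = 220.046.
Rounded: 220.

220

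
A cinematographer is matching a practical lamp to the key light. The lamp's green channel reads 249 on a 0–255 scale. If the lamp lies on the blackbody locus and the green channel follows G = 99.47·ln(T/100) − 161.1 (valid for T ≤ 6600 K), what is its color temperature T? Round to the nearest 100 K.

ln t = (249 + 161.1) / 99.47 = 4.1229.
t = e^4.1229 = 61.735.
T = 100·t = 6174 K → 6200 K to the nearest 100 K.

6200 K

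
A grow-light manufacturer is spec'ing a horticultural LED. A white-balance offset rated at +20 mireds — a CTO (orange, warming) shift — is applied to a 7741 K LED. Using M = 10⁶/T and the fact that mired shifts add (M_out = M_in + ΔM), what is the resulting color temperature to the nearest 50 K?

6700 K

M_in = 10⁶/7741 = 129.18 mireds.
M_out = 129.18 + (+20) = 149.18 mireds.
T_out = 10⁶/149.18 = 6703.2 K → 6700 K.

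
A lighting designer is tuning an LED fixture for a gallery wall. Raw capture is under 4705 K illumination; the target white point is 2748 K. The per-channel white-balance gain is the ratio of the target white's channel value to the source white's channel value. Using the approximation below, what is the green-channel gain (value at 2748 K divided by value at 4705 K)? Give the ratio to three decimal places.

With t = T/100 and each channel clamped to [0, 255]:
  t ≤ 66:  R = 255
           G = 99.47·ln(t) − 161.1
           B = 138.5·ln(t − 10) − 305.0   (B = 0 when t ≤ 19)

0.759

At 4705 K (t = 47.05):
  G = 99.47·ln 47.05 − 161.1 = 99.47·3.8512 − 161.1 = 221.980.
At 2748 K (t = 27.48):
  G = 99.47·ln 27.48 − 161.1 = 99.47·3.3135 − 161.1 = 168.490.
Gain = 168.490 / 221.980 = 0.7590 → 0.759.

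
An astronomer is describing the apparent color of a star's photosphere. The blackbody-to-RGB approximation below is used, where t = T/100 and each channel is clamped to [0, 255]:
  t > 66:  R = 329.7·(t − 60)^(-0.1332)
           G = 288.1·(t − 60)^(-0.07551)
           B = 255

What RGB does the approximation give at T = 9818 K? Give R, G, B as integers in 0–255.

t = 9818/100 = 98.18; the t > 66 branch applies.
R = 329.7·(98.18 − 60)^(-0.1332) = 329.7·38.18^(-0.1332) = 329.7·0.61560 = 202.964.
G = 288.1·(98.18 − 60)^(-0.07551) = 288.1·38.18^(-0.07551) = 288.1·0.75955 = 218.826.
B = 255 by definition for t > 66.
Rounded: (203, 219, 255).

R=203, G=219, B=255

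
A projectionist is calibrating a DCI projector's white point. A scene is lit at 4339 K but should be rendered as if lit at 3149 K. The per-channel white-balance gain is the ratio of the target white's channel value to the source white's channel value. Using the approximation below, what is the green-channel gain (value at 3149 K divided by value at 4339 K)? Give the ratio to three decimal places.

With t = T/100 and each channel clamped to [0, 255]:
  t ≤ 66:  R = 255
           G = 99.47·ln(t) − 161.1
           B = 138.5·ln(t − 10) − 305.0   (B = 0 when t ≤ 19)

At 4339 K (t = 43.39):
  G = 99.47·ln 43.39 − 161.1 = 99.47·3.7702 − 161.1 = 213.925.
At 3149 K (t = 31.49):
  G = 99.47·ln 31.49 − 161.1 = 99.47·3.4497 − 161.1 = 182.039.
Gain = 182.039 / 213.925 = 0.8509 → 0.851.

0.851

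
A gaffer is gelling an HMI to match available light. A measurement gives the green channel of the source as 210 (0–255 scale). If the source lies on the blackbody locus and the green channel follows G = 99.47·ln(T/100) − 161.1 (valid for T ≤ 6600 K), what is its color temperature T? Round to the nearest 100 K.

4200 K

ln t = (210 + 161.1) / 99.47 = 3.7308.
t = e^3.7308 = 41.711.
T = 100·t = 4171 K → 4200 K to the nearest 100 K.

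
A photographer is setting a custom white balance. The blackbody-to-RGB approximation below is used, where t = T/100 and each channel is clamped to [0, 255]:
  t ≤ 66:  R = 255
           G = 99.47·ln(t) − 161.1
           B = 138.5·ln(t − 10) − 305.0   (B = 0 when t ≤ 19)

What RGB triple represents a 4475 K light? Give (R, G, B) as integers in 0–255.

(255, 217, 186)

t = 4475/100 = 44.75; the t ≤ 66 branch applies.
R = 255 by definition for t ≤ 66.
G = 99.47·ln 44.75 − 161.1 = 99.47·3.8011 − 161.1 = 216.995.
B = 138.5·ln(44.75 − 10) − 305.0 = 138.5·ln 34.75 − 305.0 = 138.5·3.5482 − 305.0 = 186.423.
Rounded: (255, 217, 186).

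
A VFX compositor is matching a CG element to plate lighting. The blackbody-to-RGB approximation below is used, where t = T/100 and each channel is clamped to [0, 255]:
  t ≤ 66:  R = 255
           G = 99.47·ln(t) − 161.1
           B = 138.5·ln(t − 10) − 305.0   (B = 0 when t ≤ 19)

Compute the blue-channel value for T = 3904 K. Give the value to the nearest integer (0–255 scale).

t = 3904/100 = 39.04; the t ≤ 66 branch applies.
B = 138.5·ln(39.04 − 10) − 305.0 = 138.5·ln 29.04 − 305.0 = 138.5·3.3687 − 305.0 = 161.561.
Rounded: 162.

162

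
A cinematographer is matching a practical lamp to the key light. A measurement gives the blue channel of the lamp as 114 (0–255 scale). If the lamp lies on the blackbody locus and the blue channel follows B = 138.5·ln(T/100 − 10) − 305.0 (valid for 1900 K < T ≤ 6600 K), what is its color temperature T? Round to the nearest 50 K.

3050 K

ln(t − 10) = (114 + 305.0) / 138.5 = 3.0253.
t − 10 = e^3.0253 = 20.600, so t = 30.600.
T = 100·t = 3060 K → 3050 K to the nearest 50 K.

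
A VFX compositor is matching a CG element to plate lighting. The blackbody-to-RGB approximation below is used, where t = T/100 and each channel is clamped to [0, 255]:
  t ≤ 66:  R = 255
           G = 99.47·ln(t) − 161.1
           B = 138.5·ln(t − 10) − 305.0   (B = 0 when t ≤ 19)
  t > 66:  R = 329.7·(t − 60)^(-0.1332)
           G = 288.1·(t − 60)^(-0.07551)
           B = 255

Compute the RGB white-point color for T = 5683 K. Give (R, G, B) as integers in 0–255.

t = 5683/100 = 56.83; the t ≤ 66 branch applies.
R = 255 by definition for t ≤ 66.
G = 99.47·ln 56.83 − 161.1 = 99.47·4.0401 − 161.1 = 240.765.
B = 138.5·ln(56.83 − 10) − 305.0 = 138.5·ln 46.83 − 305.0 = 138.5·3.8465 − 305.0 = 227.744.
Rounded: (255, 241, 228).

(255, 241, 228)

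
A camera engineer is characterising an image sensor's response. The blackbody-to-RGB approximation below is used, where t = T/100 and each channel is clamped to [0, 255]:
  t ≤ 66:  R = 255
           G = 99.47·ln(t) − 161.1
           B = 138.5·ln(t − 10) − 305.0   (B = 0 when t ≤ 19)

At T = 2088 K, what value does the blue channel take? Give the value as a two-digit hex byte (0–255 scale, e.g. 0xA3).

0x1A

t = 2088/100 = 20.88; the t ≤ 66 branch applies.
B = 138.5·ln(20.88 − 10) − 305.0 = 138.5·ln 10.88 − 305.0 = 138.5·2.3869 − 305.0 = 25.589.
Rounded: 26; in hex, 0x1A.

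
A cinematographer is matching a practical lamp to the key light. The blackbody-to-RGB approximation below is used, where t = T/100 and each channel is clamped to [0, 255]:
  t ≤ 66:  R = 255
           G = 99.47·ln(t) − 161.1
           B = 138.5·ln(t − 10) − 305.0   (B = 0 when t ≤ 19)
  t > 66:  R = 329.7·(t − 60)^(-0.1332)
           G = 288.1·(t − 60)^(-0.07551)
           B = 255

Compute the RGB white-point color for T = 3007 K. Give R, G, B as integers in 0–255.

R=255, G=177, B=110

t = 3007/100 = 30.07; the t ≤ 66 branch applies.
R = 255 by definition for t ≤ 66.
G = 99.47·ln 30.07 − 161.1 = 99.47·3.4035 − 161.1 = 177.449.
B = 138.5·ln(30.07 − 10) − 305.0 = 138.5·ln 20.07 − 305.0 = 138.5·2.9992 − 305.0 = 110.393.
Rounded: (255, 177, 110).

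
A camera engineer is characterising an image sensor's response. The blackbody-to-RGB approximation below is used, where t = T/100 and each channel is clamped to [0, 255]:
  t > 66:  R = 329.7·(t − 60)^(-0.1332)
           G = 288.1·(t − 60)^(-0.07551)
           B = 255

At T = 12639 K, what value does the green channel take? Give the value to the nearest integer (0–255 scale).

210

t = 12639/100 = 126.39; the t > 66 branch applies.
G = 288.1·(126.39 − 60)^(-0.07551) = 288.1·66.39^(-0.07551) = 288.1·0.72847 = 209.873.
Rounded: 210.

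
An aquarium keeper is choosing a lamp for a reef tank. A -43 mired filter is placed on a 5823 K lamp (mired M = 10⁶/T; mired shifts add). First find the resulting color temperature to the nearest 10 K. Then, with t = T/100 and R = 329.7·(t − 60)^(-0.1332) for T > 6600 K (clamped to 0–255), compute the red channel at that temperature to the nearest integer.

M_in = 10⁶/5823 = 171.73; M_out = 171.73 + (-43) = 128.73.
T_out = 10⁶/128.73 = 7768.0 K → 7770 K; t = 77.7.
R = 329.7·(77.7 − 60)^(-0.1332) = 329.7·17.7^(-0.1332) = 329.7·0.68198 = 224.848.
Rounded: 225.

225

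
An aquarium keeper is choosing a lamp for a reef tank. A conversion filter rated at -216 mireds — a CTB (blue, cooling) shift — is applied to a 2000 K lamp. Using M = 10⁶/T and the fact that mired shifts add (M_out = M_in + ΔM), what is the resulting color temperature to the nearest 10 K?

M_in = 10⁶/2000 = 500.00 mireds.
M_out = 500.00 + (-216) = 284.00 mireds.
T_out = 10⁶/284.00 = 3521.1 K → 3520 K.

3520 K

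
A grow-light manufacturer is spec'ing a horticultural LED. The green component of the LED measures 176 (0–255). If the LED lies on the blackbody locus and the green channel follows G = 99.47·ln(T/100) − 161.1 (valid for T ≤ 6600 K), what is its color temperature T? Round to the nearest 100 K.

ln t = (176 + 161.1) / 99.47 = 3.3890.
t = e^3.3890 = 29.635.
T = 100·t = 2964 K → 3000 K to the nearest 100 K.

3000 K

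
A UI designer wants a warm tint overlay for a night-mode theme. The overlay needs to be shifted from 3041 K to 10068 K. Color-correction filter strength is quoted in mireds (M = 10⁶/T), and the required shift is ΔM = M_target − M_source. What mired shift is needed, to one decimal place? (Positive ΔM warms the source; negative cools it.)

M_source = 10⁶/3041 = 328.839; M_target = 10⁶/10068 = 99.325.
ΔM = 99.325 − 328.839 = -229.515 → -229.5 mireds, a cooling shift.

-229.5 mireds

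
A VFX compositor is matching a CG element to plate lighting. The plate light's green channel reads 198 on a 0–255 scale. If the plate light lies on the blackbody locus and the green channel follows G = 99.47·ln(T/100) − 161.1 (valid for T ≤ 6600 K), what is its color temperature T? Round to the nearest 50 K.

ln t = (198 + 161.1) / 99.47 = 3.6101.
t = e^3.6101 = 36.971.
T = 100·t = 3697 K → 3700 K to the nearest 50 K.

3700 K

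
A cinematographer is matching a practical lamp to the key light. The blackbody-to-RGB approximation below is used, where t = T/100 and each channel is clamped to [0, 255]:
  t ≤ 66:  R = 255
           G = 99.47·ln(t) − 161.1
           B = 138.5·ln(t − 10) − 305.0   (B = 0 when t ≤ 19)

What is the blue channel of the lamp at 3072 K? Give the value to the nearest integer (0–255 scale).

t = 3072/100 = 30.72; the t ≤ 66 branch applies.
B = 138.5·ln(30.72 − 10) − 305.0 = 138.5·ln 20.72 − 305.0 = 138.5·3.0311 − 305.0 = 114.807.
Rounded: 115.

115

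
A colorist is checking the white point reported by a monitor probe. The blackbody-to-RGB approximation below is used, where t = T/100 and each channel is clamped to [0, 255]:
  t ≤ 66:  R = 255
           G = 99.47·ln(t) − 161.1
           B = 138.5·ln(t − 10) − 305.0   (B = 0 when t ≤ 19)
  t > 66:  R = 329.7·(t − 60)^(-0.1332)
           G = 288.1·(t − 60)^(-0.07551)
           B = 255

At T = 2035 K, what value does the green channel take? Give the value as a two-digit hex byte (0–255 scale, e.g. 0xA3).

t = 2035/100 = 20.35; the t ≤ 66 branch applies.
G = 99.47·ln 20.35 − 161.1 = 99.47·3.0131 − 161.1 = 138.611.
Rounded: 139; in hex, 0x8B.

0x8B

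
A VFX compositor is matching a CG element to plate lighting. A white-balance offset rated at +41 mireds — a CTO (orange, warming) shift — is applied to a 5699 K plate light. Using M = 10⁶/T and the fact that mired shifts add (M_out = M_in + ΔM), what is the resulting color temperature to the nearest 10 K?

M_in = 10⁶/5699 = 175.47 mireds.
M_out = 175.47 + (+41) = 216.47 mireds.
T_out = 10⁶/216.47 = 4619.6 K → 4620 K.

4620 K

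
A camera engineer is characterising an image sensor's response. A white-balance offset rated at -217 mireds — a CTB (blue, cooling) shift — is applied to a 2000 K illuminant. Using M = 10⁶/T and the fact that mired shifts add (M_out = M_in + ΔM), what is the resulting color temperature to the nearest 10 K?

M_in = 10⁶/2000 = 500.00 mireds.
M_out = 500.00 + (-217) = 283.00 mireds.
T_out = 10⁶/283.00 = 3533.6 K → 3530 K.

3530 K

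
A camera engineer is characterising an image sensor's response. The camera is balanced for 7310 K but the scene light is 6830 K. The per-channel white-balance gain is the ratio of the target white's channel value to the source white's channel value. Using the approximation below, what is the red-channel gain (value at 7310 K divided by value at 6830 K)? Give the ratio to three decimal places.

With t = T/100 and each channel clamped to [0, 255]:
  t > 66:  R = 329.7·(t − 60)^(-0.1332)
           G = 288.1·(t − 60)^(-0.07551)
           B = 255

At 6830 K (t = 68.3):
  R = 329.7·(68.3 − 60)^(-0.1332) = 329.7·8.3^(-0.1332) = 329.7·0.75436 = 248.713.
At 7310 K (t = 73.1):
  R = 329.7·(73.1 − 60)^(-0.1332) = 329.7·13.1^(-0.1332) = 329.7·0.70987 = 234.044.
Gain = 234.044 / 248.713 = 0.9410 → 0.941.

0.941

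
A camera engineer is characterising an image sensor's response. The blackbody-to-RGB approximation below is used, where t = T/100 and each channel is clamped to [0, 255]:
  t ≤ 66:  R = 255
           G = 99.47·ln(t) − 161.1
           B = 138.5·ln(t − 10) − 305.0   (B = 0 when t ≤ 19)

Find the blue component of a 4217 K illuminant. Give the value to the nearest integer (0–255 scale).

t = 4217/100 = 42.17; the t ≤ 66 branch applies.
B = 138.5·ln(42.17 − 10) − 305.0 = 138.5·ln 32.17 − 305.0 = 138.5·3.4710 − 305.0 = 175.738.
Rounded: 176.

176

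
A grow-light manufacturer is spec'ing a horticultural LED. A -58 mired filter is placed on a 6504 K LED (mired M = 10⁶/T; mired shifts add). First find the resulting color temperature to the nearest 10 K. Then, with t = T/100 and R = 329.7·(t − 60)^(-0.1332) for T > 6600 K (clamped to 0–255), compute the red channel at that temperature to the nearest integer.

M_in = 10⁶/6504 = 153.75; M_out = 153.75 + (-58) = 95.75.
T_out = 10⁶/95.75 = 10443.7 K → 10440 K; t = 104.4.
R = 329.7·(104.4 − 60)^(-0.1332) = 329.7·44.4^(-0.1332) = 329.7·0.60335 = 198.924.
Rounded: 199.

199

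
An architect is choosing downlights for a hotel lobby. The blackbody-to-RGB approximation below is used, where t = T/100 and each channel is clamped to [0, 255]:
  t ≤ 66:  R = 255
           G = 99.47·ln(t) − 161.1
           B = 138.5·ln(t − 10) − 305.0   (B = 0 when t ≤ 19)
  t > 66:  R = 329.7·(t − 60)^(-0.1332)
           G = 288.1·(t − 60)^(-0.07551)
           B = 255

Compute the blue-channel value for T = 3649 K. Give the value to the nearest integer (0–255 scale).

149

t = 3649/100 = 36.49; the t ≤ 66 branch applies.
B = 138.5·ln(36.49 − 10) − 305.0 = 138.5·ln 26.49 − 305.0 = 138.5·3.2768 − 305.0 = 148.832.
Rounded: 149.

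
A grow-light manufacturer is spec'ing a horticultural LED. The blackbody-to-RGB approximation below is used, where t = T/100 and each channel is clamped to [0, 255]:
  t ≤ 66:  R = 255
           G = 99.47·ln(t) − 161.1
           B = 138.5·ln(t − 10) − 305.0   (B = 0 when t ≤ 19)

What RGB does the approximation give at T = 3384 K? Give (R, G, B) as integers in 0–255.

t = 3384/100 = 33.84; the t ≤ 66 branch applies.
R = 255 by definition for t ≤ 66.
G = 99.47·ln 33.84 − 161.1 = 99.47·3.5216 − 161.1 = 189.198.
B = 138.5·ln(33.84 − 10) − 305.0 = 138.5·ln 23.84 − 305.0 = 138.5·3.1714 − 305.0 = 134.234.
Rounded: (255, 189, 134).

(255, 189, 134)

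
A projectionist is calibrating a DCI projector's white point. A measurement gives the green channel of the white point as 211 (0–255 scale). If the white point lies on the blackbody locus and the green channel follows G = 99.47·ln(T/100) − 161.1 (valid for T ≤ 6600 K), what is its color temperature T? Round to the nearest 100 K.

ln t = (211 + 161.1) / 99.47 = 3.7408.
t = e^3.7408 = 42.133.
T = 100·t = 4213 K → 4200 K to the nearest 100 K.

4200 K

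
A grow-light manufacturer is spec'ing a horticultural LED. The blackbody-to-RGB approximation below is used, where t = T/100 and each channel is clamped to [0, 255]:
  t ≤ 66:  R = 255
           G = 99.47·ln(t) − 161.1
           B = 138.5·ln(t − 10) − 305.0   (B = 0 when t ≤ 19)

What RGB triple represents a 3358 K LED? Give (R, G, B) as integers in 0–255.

t = 3358/100 = 33.58; the t ≤ 66 branch applies.
R = 255 by definition for t ≤ 66.
G = 99.47·ln 33.58 − 161.1 = 99.47·3.5139 − 161.1 = 188.431.
B = 138.5·ln(33.58 − 10) − 305.0 = 138.5·ln 23.58 − 305.0 = 138.5·3.1604 − 305.0 = 132.715.
Rounded: (255, 188, 133).

(255, 188, 133)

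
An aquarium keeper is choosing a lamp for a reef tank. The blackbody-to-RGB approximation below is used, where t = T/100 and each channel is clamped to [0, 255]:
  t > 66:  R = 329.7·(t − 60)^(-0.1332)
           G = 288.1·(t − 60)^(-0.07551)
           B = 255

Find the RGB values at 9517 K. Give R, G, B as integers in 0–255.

R=205, G=220, B=255

t = 9517/100 = 95.17; the t > 66 branch applies.
R = 329.7·(95.17 − 60)^(-0.1332) = 329.7·35.17^(-0.1332) = 329.7·0.62237 = 205.196.
G = 288.1·(95.17 − 60)^(-0.07551) = 288.1·35.17^(-0.07551) = 288.1·0.76427 = 220.187.
B = 255 by definition for t > 66.
Rounded: (205, 220, 255).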